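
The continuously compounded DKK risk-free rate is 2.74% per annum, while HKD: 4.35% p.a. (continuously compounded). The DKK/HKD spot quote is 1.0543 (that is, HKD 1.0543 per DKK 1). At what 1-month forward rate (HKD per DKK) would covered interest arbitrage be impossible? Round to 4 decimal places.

1.0557

T = 1/12 years.
HKD accumulates by e^(0.0435×1/12) = 1.0036316.
Growth of 1 DKK over T: e^(0.0274×1/12) = 1.0022859.
Forward (HKD per DKK) = 1.0543 × 1.0036316 / 1.0022859 = 1.055716.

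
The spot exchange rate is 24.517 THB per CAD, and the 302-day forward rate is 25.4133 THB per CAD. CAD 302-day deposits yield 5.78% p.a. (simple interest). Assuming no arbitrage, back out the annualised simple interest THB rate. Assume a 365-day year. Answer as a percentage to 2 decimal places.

T = 302/365 years.
CIP gives F = S · g_THB/g_CAD, so g_THB/g_CAD = 25.4133/24.517 = 1.0365583.
The CAD side grows by 1 + 0.0578×302/365 = 1.0478236.
Hence g_THB = 1.0861302.
(1.0861302 − 1)/T = 0.104098, i.e. 10.41%.

10.41%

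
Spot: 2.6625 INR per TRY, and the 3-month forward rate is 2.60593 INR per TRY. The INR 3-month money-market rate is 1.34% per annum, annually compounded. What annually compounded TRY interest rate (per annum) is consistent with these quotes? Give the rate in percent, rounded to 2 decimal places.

T = 3/12 years.
By CIP, F/S equals the INR-to-TRY growth ratio: 2.60593/2.6625 = 0.9787531.
The INR side grows by (1 + 0.0134)^(3/12) = 1.0033333.
That pins the TRY growth at 1.0251138.
Annualise: 1.0251138^(12/3) − 1 = 0.104303 = 10.43%.

10.43%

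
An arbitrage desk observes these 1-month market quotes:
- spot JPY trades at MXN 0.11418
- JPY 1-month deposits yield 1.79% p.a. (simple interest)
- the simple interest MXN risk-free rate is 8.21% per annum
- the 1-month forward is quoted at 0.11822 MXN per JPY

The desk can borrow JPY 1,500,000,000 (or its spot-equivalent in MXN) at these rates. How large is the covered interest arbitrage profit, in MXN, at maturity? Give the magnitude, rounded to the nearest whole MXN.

MXN 5,152,745

T = 1/12 years.
Keep in JPY, deliver into the forward: 1,500,000,000·1.00149166667·0.11822 = MXN 177,594,517.25.
Swap to MXN now, deposit: 1,500,000,000·0.11418·1.00684166667 = MXN 172,441,772.25.
The quoted forward overvalues JPY, so borrow MXN, buy JPY at spot, deposit the JPY at 1.79%, and sell the proceeds forward at 0.11822.
The gap between the two covered legs is MXN 5,152,745.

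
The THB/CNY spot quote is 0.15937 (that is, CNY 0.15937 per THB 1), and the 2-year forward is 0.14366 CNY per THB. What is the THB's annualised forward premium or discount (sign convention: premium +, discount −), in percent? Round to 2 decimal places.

-4.93%

T = 2 years.
THB trades forward at -9.85756% vs spot over the period.
Per annum: -0.0985756 / 2 = -0.049288 = -4.93%.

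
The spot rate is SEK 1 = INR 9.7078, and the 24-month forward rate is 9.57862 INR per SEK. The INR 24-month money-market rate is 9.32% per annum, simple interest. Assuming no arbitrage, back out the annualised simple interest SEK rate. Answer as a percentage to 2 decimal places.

T = 2 years.
F/S = 9.57862/9.7078 = 0.9866932 = (growth of INR) / (growth of SEK).
The INR side grows by 1 + 0.0932×2 = 1.186400.
That pins the SEK growth at 1.2024001.
r = (1.2024001 − 1)/2 = 0.101200 → 10.12%.

10.12%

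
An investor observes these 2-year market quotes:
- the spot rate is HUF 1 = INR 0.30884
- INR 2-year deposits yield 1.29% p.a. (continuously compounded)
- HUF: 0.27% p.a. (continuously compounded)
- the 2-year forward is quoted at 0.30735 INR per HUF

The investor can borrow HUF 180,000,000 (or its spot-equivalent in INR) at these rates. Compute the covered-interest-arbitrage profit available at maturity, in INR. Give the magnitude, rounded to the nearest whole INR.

INR 1,421,563

T = 2 years.
Route A — deposit HUF, sell forward: 180,000,000 × 1.0054146063 × 0.30735 = INR 55,622,552.26.
Route B — convert at spot, deposit INR: 180,000,000 × 0.30884 × 1.0261357008 = INR 57,044,114.97.
The quoted forward undervalues HUF, so borrow HUF, convert to INR at spot, deposit the INR at 1.29%, and buy HUF forward at 0.30735 to cover the loan.
Arbitrage profit = |55,622,552.26 − 57,044,114.97| = INR 1,421,563.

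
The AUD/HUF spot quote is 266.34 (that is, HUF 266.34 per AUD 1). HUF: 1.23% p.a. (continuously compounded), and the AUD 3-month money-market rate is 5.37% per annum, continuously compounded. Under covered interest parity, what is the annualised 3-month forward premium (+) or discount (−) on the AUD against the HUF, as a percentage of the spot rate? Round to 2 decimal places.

-4.12%

T = 3/12 years.
CIP forward (HUF per AUD) = 266.34 × 1.0030797/1.0135155 = 263.59759.
(F − S)/S ÷ T = (263.59759 − 266.34)/266.34/(3/12) = -0.041187 → -4.12%.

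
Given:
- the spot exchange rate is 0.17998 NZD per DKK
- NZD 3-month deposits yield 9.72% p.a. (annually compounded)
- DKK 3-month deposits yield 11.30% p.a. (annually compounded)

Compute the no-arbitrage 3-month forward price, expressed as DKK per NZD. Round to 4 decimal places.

T = 3/12 years.
Growth of 1 NZD over T: (1 + 0.0972)^(3/12) = 1.0234614.
DKK accumulates by (1 + 0.1130)^(3/12) = 1.0271262.
CIP: F = S · (grow NZD)/(grow DKK) = 0.17998 × 1.0234614/1.0271262 = 0.1793378 NZD per DKK.
Invert for DKK per NZD: 1 / 0.1793378 = 5.5761.

5.5761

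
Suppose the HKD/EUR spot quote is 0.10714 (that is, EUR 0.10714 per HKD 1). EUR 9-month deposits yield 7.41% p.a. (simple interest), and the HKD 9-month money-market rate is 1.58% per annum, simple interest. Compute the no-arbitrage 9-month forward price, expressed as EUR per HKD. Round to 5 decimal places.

T = 9/12 years.
EUR growth factor: 1 + 0.0741×9/12 = 1.055575.
Growth of 1 HKD over T: 1 + 0.0158×9/12 = 1.011850.
Forward (EUR per HKD) = 0.10714 × 1.055575 / 1.011850 = 0.1117698.

0.11177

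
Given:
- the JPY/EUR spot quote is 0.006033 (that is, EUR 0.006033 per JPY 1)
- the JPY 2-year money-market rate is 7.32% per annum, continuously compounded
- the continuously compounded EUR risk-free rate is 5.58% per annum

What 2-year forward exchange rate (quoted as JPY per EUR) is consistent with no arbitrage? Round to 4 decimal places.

T = 2 years.
Growth of 1 EUR over T: e^(0.0558×2) = 1.118065545.
JPY growth factor: e^(0.0732×2) = 1.157659159.
CIP: F = S · (grow EUR)/(grow JPY) = 0.006033 × 1.118065545/1.157659159 = 0.00582666269 EUR per JPY.
Quoted the other way: 1/0.00582666269 = 171.6248 JPY per EUR.

171.6248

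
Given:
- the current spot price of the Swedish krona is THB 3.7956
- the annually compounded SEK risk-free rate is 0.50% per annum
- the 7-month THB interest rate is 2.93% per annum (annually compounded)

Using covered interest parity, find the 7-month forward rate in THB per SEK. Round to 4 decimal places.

3.8489

T = 7/12 years.
THB growth factor: (1 + 0.0293)^(7/12) = 1.0169888.
SEK accumulates by (1 + 0.0050)^(7/12) = 1.0029136.
So F = 3.7956 × 1.0169888 / 1.0029136 = 3.848869 (THB/SEK).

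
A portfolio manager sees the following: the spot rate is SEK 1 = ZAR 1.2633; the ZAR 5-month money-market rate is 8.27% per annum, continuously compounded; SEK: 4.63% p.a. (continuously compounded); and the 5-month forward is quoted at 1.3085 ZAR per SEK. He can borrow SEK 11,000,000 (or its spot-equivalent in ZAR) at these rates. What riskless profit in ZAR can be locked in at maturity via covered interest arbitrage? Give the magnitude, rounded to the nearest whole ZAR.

ZAR 290,381

T = 5/12 years.
Keep in SEK, deliver into the forward: 11,000,000·1.0194789533·1.3085 = ZAR 14,673,870.31.
Swap to ZAR now, deposit: 11,000,000·1.2633·1.0350589 = ZAR 14,383,488.99.
The quoted forward overvalues SEK, so borrow ZAR, buy SEK at spot, deposit the SEK at 4.63%, and sell the proceeds forward at 1.3085.
Profit = 14,673,870.31 − 14,383,488.99 = ZAR 290,381.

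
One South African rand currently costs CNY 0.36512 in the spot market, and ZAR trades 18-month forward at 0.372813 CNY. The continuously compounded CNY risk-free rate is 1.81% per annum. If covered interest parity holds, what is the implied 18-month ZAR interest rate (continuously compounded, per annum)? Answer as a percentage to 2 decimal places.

0.42%

T = 18/12 years.
F/S = 0.372813/0.36512 = 1.0210698 = (growth of CNY) / (growth of ZAR).
The CNY side grows by e^(0.0181×18/12) = 1.0275219.
So the ZAR growth factor = 1.006319.
r = ln(1.006319)/(18/12) = 0.004199 → 0.42%.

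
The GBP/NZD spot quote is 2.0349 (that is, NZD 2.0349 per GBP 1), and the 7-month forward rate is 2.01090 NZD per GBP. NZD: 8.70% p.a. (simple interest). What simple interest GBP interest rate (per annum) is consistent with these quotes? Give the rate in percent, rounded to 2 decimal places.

10.85%

T = 7/12 years.
By CIP, F/S equals the NZD-to-GBP growth ratio: 2.0109/2.0349 = 0.9882058.
NZD growth factor: 1 + 0.0870×7/12 = 1.050750.
That pins the GBP growth at 1.0632907.
r = (1.0632907 − 1)/(7/12) = 0.108498 → 10.85%.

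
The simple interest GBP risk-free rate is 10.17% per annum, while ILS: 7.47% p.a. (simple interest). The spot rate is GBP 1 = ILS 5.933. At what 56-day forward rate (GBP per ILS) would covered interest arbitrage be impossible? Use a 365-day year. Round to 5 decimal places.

T = 56/365 years.
ILS accumulates by 1 + 0.0747×56/365 = 1.0114608.
GBP growth factor: 1 + 0.1017×56/365 = 1.0156033.
CIP: F = S · (grow ILS)/(grow GBP) = 5.933 × 1.0114608/1.0156033 = 5.908800 ILS per GBP.
Invert for GBP per ILS: 1 / 5.908800 = 0.16924.

0.16924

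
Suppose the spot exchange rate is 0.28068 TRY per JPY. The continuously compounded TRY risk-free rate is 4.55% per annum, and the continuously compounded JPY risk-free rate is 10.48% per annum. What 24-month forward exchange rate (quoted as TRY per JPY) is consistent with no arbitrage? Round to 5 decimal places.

T = 2 years.
TRY growth factor: e^(0.0455×2) = 1.095269.
JPY accumulates by e^(0.1048×2) = 1.2331847.
Forward (TRY per JPY) = 0.28068 × 1.095269 / 1.2331847 = 0.2492896.

0.24929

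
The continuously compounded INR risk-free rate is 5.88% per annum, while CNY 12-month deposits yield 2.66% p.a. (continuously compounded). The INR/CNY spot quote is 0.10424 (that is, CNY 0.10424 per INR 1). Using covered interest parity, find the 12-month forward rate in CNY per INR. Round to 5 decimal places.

0.10094

T = 1 year.
CNY accumulates by e^(0.0266×1) = 1.0269569.
INR accumulates by e^(0.0588×1) = 1.0605631.
CIP: F = S · (grow CNY)/(grow INR) = 0.10424 × 1.0269569/1.0605631 = 0.1009369 CNY per INR.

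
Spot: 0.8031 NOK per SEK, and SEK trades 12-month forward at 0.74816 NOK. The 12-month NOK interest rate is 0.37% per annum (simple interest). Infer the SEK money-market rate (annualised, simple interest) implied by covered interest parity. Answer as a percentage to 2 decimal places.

7.74%

T = 1 year.
F/S = 0.74816/0.8031 = 0.9315901 = (growth of NOK) / (growth of SEK).
The NOK side grows by 1 + 0.0037×1 = 1.003700.
That pins the SEK growth at 1.0774052.
r = (1.0774052 − 1)/1 = 0.077405 → 7.74%.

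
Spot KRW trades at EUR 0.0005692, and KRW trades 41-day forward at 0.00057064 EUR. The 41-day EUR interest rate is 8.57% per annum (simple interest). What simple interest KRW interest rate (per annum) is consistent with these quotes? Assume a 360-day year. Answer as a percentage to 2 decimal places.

T = 41/360 years.
CIP gives F = S · g_EUR/g_KRW, so g_EUR/g_KRW = 0.00057064/0.0005692 = 1.0025299.
The EUR side grows by 1 + 0.0857×41/360 = 1.0097603.
Hence g_KRW = 1.0072122.
r = (1.0072122 − 1)/(41/360) = 0.063327 → 6.33%.

6.33%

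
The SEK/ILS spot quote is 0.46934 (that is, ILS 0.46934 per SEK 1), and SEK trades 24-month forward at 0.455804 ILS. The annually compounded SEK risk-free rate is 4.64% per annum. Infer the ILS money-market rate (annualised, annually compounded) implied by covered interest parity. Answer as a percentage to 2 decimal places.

3.12%

T = 2 years.
CIP gives F = S · g_ILS/g_SEK, so g_ILS/g_SEK = 0.455804/0.46934 = 0.9711595.
SEK growth factor: (1 + 0.0464)^2 = 1.094953.
So the ILS growth factor = 1.063374.
r = 1.063374^(1/2) − 1 = 0.031200 → 3.12%.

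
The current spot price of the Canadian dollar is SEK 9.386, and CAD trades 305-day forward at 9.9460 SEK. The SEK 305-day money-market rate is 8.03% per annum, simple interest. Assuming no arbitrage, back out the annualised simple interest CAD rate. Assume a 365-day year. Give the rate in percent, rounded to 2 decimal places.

T = 305/365 years.
F/S = 9.946/9.386 = 1.0596633 = (growth of SEK) / (growth of CAD).
The SEK side grows by 1 + 0.0803×305/365 = 1.067100.
That pins the CAD growth at 1.007018.
r = (1.007018 − 1)/(305/365) = 0.008399 → 0.84%.

0.84%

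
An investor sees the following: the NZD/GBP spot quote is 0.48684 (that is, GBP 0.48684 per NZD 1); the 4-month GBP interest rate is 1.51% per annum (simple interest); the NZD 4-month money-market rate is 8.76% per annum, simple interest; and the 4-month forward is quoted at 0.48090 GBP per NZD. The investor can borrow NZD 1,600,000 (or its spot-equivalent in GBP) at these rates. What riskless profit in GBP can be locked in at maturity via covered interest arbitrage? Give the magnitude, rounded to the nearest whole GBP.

GBP 9,043

T = 4/12 years.
Keep in NZD, deliver into the forward: 1,600,000·1.029200·0.48090 = GBP 791,907.65.
Swap to GBP now, deposit: 1,600,000·0.48684·1.00503333 = GBP 782,864.68.
The quoted forward overvalues NZD, so borrow GBP, buy NZD at spot, deposit the NZD at 8.76%, and sell the proceeds forward at 0.48090.
Arbitrage profit = |791,907.65 − 782,864.68| = GBP 9,043.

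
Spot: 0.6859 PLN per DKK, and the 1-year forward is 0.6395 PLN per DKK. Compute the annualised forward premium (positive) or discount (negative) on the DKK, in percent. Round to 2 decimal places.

-6.76%

T = 1 year.
DKK trades forward at -6.76483% vs spot over the period.
Annualise by dividing by T: -0.0676483 / 1 = -0.067648 → -6.76%.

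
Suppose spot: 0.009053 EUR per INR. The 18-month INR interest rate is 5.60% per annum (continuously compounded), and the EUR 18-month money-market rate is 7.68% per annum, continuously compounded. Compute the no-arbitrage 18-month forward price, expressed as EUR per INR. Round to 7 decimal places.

0.0093399

T = 18/12 years.
Growth of 1 EUR over T: e^(0.0768×18/12) = 1.1220978.
INR growth factor: e^(0.0560×18/12) = 1.0876289.
Forward (EUR per INR) = 0.009053 × 1.1220978 / 1.0876289 = 0.009339906.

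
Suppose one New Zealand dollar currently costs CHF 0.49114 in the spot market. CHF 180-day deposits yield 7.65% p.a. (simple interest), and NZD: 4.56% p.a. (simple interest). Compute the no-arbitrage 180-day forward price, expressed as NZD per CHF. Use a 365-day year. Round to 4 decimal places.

T = 180/365 years.
CHF accumulates by 1 + 0.0765×180/365 = 1.037726.
NZD growth factor: 1 + 0.0456×180/365 = 1.0224877.
Forward (CHF per NZD) = 0.49114 × 1.037726 / 1.0224877 = 0.4984595.
Invert for NZD per CHF: 1 / 0.4984595 = 2.0062.

2.0062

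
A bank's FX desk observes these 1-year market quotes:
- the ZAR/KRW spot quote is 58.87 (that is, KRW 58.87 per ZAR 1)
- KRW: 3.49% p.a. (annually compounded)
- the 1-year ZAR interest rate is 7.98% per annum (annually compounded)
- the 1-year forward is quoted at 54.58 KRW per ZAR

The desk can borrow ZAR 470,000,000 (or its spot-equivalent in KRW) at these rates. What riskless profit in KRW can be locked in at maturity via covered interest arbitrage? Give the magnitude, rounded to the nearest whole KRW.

T = 1 year.
Route A — deposit ZAR, sell forward: 470,000,000 × 1.079800 × 54.58 = KRW 27,699,677,480.00.
Route B — convert at spot, deposit KRW: 470,000,000 × 58.87 × 1.034900 = KRW 28,634,544,610.00.
The quoted forward undervalues ZAR, so borrow ZAR, convert to KRW at spot, deposit the KRW at 3.49%, and buy ZAR forward at 54.58 to cover the loan.
Arbitrage profit = |27,699,677,480.00 − 28,634,544,610.00| = KRW 934,867,130.

KRW 934,867,130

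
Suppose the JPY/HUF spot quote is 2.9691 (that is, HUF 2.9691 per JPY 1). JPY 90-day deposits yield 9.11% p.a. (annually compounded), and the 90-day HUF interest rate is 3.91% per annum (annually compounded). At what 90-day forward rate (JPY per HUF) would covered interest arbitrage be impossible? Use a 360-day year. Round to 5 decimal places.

T = 90/360 years.
HUF growth factor: (1 + 0.0391)^(90/360) = 1.0096349.
Growth of 1 JPY over T: (1 + 0.0911)^(90/360) = 1.0220359.
So F = 2.9691 × 1.0096349 / 1.0220359 = 2.933074 (HUF/JPY).
Invert for JPY per HUF: 1 / 2.933074 = 0.34094.

0.34094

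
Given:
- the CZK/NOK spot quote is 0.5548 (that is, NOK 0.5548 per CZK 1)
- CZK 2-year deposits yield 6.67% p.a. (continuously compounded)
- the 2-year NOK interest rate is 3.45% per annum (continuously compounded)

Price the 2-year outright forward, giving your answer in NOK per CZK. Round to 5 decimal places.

T = 2 years.
NOK accumulates by e^(0.0345×2) = 1.0714362.
CZK growth factor: e^(0.0667×2) = 1.142707.
CIP: F = S · (grow NOK)/(grow CZK) = 0.5548 × 1.0714362/1.142707 = 0.5201970 NOK per CZK.

0.52020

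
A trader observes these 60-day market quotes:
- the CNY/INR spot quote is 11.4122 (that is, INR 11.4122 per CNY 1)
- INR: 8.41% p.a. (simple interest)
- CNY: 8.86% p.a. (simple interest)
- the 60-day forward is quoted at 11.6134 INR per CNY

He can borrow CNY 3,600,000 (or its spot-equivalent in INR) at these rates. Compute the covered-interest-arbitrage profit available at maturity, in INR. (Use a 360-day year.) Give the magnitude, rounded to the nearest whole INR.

T = 60/360 years.
Keep in CNY, deliver into the forward: 3,600,000·1.0147666667·11.6134 = INR 42,425,608.35.
Swap to INR now, deposit: 3,600,000·11.4122·1.0140166667 = INR 41,659,779.61.
The quoted forward overvalues CNY, so borrow INR, buy CNY at spot, deposit the CNY at 8.86%, and sell the proceeds forward at 11.6134.
Arbitrage profit = |42,425,608.35 − 41,659,779.61| = INR 765,829.

INR 765,829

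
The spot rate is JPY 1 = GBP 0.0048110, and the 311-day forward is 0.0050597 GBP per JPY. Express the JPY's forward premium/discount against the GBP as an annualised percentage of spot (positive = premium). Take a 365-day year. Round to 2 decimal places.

+6.07%

T = 311/365 years.
Period premium: (0.0050597 − 0.004811)/0.004811 = 0.0516940.
Per annum: 0.0516940 / (311/365) = 0.060670 = 6.07%.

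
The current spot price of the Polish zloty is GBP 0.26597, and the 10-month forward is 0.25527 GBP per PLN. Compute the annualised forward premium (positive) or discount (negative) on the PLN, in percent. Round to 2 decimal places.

T = 10/12 years.
(F − S)/S = (0.25527 − 0.26597)/0.26597 = -0.0402301.
Annualise by dividing by T: -0.0402301 / (10/12) = -0.048276 → -4.83%.

-4.83%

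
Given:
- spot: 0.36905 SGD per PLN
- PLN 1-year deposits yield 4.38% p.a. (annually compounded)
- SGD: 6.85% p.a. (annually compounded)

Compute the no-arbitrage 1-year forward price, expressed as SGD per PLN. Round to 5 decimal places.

T = 1 year.
Growth of 1 SGD over T: (1 + 0.0685)^1 = 1.068500.
Growth of 1 PLN over T: (1 + 0.0438)^1 = 1.043800.
So F = 0.36905 × 1.068500 / 1.043800 = 0.3777830 (SGD/PLN).

0.37778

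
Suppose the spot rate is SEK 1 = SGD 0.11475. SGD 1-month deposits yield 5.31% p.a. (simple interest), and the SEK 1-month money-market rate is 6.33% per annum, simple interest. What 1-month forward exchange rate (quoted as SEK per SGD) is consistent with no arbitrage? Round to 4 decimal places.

8.7220

T = 1/12 years.
Growth of 1 SGD over T: 1 + 0.0531×1/12 = 1.004425.
Growth of 1 SEK over T: 1 + 0.0633×1/12 = 1.005275.
Forward (SGD per SEK) = 0.11475 × 1.004425 / 1.005275 = 0.1146530.
Quoted the other way: 1/0.1146530 = 8.7220 SEK per SGD.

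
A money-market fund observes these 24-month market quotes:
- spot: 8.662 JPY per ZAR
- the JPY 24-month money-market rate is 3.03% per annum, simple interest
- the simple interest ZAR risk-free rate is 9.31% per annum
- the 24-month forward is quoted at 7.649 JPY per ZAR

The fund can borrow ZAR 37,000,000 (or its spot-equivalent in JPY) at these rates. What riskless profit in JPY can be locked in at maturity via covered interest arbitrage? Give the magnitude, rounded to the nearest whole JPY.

T = 2 years.
Invest the ZAR and cover forward: 37,000,000 × 1.186200 × 7.649 = JPY 335,710,020.60.
Convert at spot and invest in JPY: 37,000,000 × 8.662 × 1.060600 = JPY 339,915,936.40.
The quoted forward undervalues ZAR, so borrow ZAR, convert to JPY at spot, deposit the JPY at 3.03%, and buy ZAR forward at 7.649 to cover the loan.
Arbitrage profit = |335,710,020.60 − 339,915,936.40| = JPY 4,205,916.

JPY 4,205,916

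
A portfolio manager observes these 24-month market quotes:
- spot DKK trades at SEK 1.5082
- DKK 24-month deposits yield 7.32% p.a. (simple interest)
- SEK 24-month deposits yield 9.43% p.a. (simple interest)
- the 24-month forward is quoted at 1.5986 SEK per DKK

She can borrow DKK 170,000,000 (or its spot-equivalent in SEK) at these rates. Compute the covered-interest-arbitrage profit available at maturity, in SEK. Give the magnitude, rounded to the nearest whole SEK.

SEK 6,798,048

T = 2 years.
Route A — deposit DKK, sell forward: 170,000,000 × 1.146400 × 1.5986 = SEK 311,547,956.80.
Route B — convert at spot, deposit SEK: 170,000,000 × 1.5082 × 1.188600 = SEK 304,749,908.40.
The quoted forward overvalues DKK, so borrow SEK, buy DKK at spot, deposit the DKK at 7.32%, and sell the proceeds forward at 1.5986.
Profit = 311,547,956.80 − 304,749,908.40 = SEK 6,798,048.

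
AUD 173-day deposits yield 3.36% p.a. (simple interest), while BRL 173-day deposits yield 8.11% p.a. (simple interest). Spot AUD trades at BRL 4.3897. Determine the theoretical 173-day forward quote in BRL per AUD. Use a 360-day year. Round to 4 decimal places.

4.4883

T = 173/360 years.
BRL accumulates by 1 + 0.0811×173/360 = 1.0389731.
AUD accumulates by 1 + 0.0336×173/360 = 1.0161467.
CIP: F = S · (grow BRL)/(grow AUD) = 4.3897 × 1.0389731/1.0161467 = 4.488309 BRL per AUD.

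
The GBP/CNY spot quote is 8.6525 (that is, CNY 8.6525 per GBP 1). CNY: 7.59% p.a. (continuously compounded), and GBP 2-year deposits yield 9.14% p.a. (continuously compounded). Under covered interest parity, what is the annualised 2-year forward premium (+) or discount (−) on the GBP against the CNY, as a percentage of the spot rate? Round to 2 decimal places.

T = 2 years.
CIP forward (CNY per GBP) = 8.6525 × 1.1639274/1.2005743 = 8.3883870.
(F − S)/S ÷ T = (8.3883870 − 8.6525)/8.6525/2 = -0.015262 → -1.53%.

-1.53%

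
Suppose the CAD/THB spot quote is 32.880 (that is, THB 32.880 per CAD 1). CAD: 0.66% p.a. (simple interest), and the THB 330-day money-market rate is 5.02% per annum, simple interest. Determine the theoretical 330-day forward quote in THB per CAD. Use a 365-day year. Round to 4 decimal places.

34.1684

T = 330/365 years.
Growth of 1 THB over T: 1 + 0.0502×330/365 = 1.0453863.
Growth of 1 CAD over T: 1 + 0.0066×330/365 = 1.00596712.
Forward (THB per CAD) = 32.88 × 1.0453863 / 1.00596712 = 34.168415.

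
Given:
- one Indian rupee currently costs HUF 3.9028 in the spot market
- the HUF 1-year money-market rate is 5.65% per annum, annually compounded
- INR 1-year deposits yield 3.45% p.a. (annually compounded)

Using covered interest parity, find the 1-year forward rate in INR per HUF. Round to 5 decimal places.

T = 1 year.
HUF growth factor: (1 + 0.0565)^1 = 1.056500.
INR growth factor: (1 + 0.0345)^1 = 1.034500.
Forward (HUF per INR) = 3.9028 × 1.056500 / 1.034500 = 3.985798.
Quoted the other way: 1/3.985798 = 0.25089 INR per HUF.

0.25089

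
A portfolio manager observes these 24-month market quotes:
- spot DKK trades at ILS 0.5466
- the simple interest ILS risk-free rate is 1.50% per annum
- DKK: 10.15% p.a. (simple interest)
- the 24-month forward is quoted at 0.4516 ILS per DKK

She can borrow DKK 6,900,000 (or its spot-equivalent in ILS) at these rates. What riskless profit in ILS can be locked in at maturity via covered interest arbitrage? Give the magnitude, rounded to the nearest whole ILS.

ILS 136,090

T = 2 years.
Route A — deposit DKK, sell forward: 6,900,000 × 1.203000 × 0.4516 = ILS 3,748,596.12.
Route B — convert at spot, deposit ILS: 6,900,000 × 0.5466 × 1.030000 = ILS 3,884,686.20.
The quoted forward undervalues DKK, so borrow DKK, convert to ILS at spot, deposit the ILS at 1.50%, and buy DKK forward at 0.4516 to cover the loan.
Profit = 3,884,686.20 − 3,748,596.12 = ILS 136,090.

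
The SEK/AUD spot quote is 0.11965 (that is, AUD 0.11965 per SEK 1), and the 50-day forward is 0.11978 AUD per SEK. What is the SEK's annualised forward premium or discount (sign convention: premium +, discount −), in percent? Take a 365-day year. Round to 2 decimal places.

T = 50/365 years.
SEK trades forward at +0.10865% vs spot over the period.
Per annum: 0.0010865 / (50/365) = 0.007931 = 0.79%.

+0.79%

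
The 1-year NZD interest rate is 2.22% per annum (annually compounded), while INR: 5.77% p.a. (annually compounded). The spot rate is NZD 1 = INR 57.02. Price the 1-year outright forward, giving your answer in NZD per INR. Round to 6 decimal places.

T = 1 year.
Growth of 1 INR over T: (1 + 0.0577)^1 = 1.057700.
NZD accumulates by (1 + 0.0222)^1 = 1.022200.
Forward (INR per NZD) = 57.02 × 1.057700 / 1.022200 = 59.00025.
Quoted the other way: 1/59.00025 = 0.016949 NZD per INR.

0.016949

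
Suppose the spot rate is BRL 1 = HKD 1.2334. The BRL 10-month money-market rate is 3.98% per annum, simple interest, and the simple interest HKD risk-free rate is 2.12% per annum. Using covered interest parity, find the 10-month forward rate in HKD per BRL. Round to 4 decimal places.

T = 10/12 years.
HKD growth factor: 1 + 0.0212×10/12 = 1.0176667.
Growth of 1 BRL over T: 1 + 0.0398×10/12 = 1.0331667.
Forward (HKD per BRL) = 1.2334 × 1.0176667 / 1.0331667 = 1.214896.

1.2149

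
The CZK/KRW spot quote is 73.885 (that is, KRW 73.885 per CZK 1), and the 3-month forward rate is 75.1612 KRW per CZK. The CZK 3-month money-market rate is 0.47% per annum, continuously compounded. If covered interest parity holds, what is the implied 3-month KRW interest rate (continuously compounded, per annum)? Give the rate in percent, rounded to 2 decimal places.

T = 3/12 years.
CIP gives F = S · g_KRW/g_CZK, so g_KRW/g_CZK = 75.1612/73.885 = 1.0172728.
CZK growth factor: e^(0.0047×3/12) = 1.0011757.
That pins the KRW growth at 1.0184688.
Take logs: ln 1.0184688 / (3/12) = 0.073201, so 7.32%.

7.32%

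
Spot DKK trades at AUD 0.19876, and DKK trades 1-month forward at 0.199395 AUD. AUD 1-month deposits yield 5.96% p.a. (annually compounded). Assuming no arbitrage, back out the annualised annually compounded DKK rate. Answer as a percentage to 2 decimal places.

T = 1/12 years.
By CIP, F/S equals the AUD-to-DKK growth ratio: 0.199395/0.19876 = 1.0031948.
AUD growth factor: (1 + 0.0596)^(1/12) = 1.0048359.
So the DKK growth factor = 1.0016359.
r = 1.0016359^(12/1) − 1 = 0.019808 → 1.98%.

1.98%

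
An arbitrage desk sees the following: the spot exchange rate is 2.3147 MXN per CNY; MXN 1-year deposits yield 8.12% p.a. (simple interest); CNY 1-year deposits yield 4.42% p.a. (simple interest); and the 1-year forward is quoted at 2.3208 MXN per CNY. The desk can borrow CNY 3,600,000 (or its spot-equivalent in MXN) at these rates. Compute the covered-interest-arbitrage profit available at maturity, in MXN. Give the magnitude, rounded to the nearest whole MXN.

MXN 285,387

T = 1 year.
Invest the CNY and cover forward: 3,600,000 × 1.044200 × 2.3208 = MXN 8,724,165.70.
Convert at spot and invest in MXN: 3,600,000 × 2.3147 × 1.081200 = MXN 9,009,553.10.
The quoted forward undervalues CNY, so borrow CNY, convert to MXN at spot, deposit the MXN at 8.12%, and buy CNY forward at 2.3208 to cover the loan.
Arbitrage profit = |8,724,165.70 − 9,009,553.10| = MXN 285,387.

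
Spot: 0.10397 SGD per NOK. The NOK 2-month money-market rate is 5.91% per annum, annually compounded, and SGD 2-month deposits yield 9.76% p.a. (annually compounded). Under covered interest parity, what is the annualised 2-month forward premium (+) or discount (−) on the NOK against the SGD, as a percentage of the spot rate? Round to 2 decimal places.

T = 2/12 years.
CIP forward (SGD per NOK) = 0.10397 × 1.0156421/1.0096159 = 0.10459058.
(F − S)/S ÷ T = (0.10459058 − 0.10397)/0.10397/(2/12) = 0.035813 → 3.58%.

+3.58%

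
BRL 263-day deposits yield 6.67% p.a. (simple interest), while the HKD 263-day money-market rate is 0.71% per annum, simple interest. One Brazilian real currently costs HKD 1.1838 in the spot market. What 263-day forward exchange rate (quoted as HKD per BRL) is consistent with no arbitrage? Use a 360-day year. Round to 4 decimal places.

T = 263/360 years.
HKD growth factor: 1 + 0.0071×263/360 = 1.0051869.
BRL growth factor: 1 + 0.0667×263/360 = 1.0487281.
CIP: F = S · (grow HKD)/(grow BRL) = 1.1838 × 1.0051869/1.0487281 = 1.134651 HKD per BRL.

1.1347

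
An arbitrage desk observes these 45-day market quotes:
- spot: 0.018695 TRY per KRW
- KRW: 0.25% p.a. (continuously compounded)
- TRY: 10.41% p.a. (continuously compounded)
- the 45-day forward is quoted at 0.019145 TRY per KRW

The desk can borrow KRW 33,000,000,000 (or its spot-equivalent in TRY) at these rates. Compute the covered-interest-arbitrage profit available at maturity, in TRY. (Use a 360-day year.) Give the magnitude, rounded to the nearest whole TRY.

T = 45/360 years.
Invest the KRW and cover forward: 33,000,000,000 × 1.00031254883 × 0.019145 = TRY 631,982,463.66.
Convert at spot and invest in TRY: 33,000,000,000 × 0.018695 × 1.013097531 = TRY 625,015,325.29.
The quoted forward overvalues KRW, so borrow TRY, buy KRW at spot, deposit the KRW at 0.25%, and sell the proceeds forward at 0.019145.
Arbitrage profit = |631,982,463.66 − 625,015,325.29| = TRY 6,967,138.

TRY 6,967,138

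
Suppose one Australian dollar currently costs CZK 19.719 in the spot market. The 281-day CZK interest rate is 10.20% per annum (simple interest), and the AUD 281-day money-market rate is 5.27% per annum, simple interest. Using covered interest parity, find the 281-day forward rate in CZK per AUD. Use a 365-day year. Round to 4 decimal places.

20.4382

T = 281/365 years.
CZK accumulates by 1 + 0.1020×281/365 = 1.07852603.
AUD growth factor: 1 + 0.0527×281/365 = 1.04057178.
CIP: F = S · (grow CZK)/(grow AUD) = 19.719 × 1.07852603/1.04057178 = 20.438239 CZK per AUD.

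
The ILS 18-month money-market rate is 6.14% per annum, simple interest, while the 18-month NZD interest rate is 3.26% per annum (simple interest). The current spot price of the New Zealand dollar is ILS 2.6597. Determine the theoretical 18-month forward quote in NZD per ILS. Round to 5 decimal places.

T = 18/12 years.
ILS accumulates by 1 + 0.0614×18/12 = 1.092100.
Growth of 1 NZD over T: 1 + 0.0326×18/12 = 1.048900.
Forward (ILS per NZD) = 2.6597 × 1.092100 / 1.048900 = 2.769242.
Invert for NZD per ILS: 1 / 2.769242 = 0.36111.

0.36111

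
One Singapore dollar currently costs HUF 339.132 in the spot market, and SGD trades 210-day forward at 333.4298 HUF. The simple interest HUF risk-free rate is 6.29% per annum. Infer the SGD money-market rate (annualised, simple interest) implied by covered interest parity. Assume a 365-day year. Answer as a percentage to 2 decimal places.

9.37%

T = 210/365 years.
F/S = 333.4298/339.132 = 0.9831859 = (growth of HUF) / (growth of SGD).
The HUF side grows by 1 + 0.0629×210/365 = 1.036189.
That pins the SGD growth at 1.0539095.
(1.0539095 − 1)/T = 0.093700, i.e. 9.37%.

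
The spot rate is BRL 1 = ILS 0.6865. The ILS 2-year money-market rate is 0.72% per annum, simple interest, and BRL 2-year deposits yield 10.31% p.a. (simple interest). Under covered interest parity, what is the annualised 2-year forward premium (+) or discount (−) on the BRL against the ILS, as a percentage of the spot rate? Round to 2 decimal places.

-7.95%

T = 2 years.
CIP forward (ILS per BRL) = 0.6865 × 1.014400/1.206200 = 0.5773384.
Annualised premium = (F − S)/S × (1/T) = (0.5773384 − 0.6865)/0.6865 ÷ 2 = -7.95%.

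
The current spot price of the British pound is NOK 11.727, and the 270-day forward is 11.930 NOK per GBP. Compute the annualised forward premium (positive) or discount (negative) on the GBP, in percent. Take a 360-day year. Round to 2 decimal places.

T = 270/360 years.
Period premium: (11.930 − 11.727)/11.727 = 0.0173105.
×(1/T) gives 2.31% p.a.

+2.31%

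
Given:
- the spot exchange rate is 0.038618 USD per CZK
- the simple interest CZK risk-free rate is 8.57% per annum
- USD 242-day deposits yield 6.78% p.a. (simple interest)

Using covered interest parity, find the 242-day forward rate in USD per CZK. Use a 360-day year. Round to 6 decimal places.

0.038179

T = 242/360 years.
USD growth factor: 1 + 0.0678×242/360 = 1.0455767.
CZK growth factor: 1 + 0.0857×242/360 = 1.0576094.
Forward (USD per CZK) = 0.038618 × 1.0455767 / 1.0576094 = 0.03817863.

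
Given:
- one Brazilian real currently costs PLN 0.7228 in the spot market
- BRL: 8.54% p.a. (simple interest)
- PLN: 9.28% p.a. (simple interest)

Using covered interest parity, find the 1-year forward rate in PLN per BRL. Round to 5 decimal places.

0.72773

T = 1 year.
Growth of 1 PLN over T: 1 + 0.0928×1 = 1.092800.
Growth of 1 BRL over T: 1 + 0.0854×1 = 1.085400.
CIP: F = S · (grow PLN)/(grow BRL) = 0.7228 × 1.092800/1.085400 = 0.7277279 PLN per BRL.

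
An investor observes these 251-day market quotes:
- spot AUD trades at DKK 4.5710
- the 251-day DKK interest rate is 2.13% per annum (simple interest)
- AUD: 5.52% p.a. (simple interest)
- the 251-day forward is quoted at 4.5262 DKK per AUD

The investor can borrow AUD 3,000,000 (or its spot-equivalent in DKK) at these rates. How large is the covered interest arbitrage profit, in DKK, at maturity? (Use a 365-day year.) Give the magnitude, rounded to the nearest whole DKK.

DKK 180,176

T = 251/365 years.
Route A — deposit AUD, sell forward: 3,000,000 × 1.0379594521 × 4.5262 = DKK 14,094,036.22.
Route B — convert at spot, deposit DKK: 3,000,000 × 4.5710 × 1.0146473973 = DKK 13,913,859.76.
The quoted forward overvalues AUD, so borrow DKK, buy AUD at spot, deposit the AUD at 5.52%, and sell the proceeds forward at 4.5262.
The gap between the two covered legs is DKK 180,176.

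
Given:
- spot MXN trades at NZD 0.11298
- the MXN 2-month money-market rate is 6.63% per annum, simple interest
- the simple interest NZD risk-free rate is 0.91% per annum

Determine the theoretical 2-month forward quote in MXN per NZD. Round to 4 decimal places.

T = 2/12 years.
NZD accumulates by 1 + 0.0091×2/12 = 1.0015167.
MXN growth factor: 1 + 0.0663×2/12 = 1.011050.
CIP: F = S · (grow NZD)/(grow MXN) = 0.11298 × 1.0015167/1.011050 = 0.1119147 NZD per MXN.
Invert for MXN per NZD: 1 / 0.1119147 = 8.9354.

8.9354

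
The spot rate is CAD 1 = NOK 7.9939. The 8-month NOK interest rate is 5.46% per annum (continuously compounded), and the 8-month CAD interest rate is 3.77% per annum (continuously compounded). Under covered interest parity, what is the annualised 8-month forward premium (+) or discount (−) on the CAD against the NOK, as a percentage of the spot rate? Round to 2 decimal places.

+1.70%

T = 8/12 years.
CIP forward (NOK per CAD) = 7.9939 × 1.0370706/1.0254518 = 8.0844742.
Annualised premium = (F − S)/S × (1/T) = (8.0844742 − 7.9939)/7.9939 ÷ (8/12) = 1.70%.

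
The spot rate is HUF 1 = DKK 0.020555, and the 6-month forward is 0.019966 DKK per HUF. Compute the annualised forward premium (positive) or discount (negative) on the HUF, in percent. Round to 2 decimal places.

-5.73%

T = 6/12 years.
(F − S)/S = (0.019966 − 0.020555)/0.020555 = -0.0286548.
Per annum: -0.0286548 / (6/12) = -0.057310 = -5.73%.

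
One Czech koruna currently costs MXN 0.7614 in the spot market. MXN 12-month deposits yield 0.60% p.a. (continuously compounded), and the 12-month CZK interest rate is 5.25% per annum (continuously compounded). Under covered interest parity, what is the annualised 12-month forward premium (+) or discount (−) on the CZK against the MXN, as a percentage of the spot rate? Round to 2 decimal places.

T = 1 year.
CIP forward (MXN per CZK) = 0.7614 × 1.006018/1.0539026 = 0.7268054.
Annualised premium = (F − S)/S × (1/T) = (0.7268054 − 0.7614)/0.7614 ÷ 1 = -4.54%.

-4.54%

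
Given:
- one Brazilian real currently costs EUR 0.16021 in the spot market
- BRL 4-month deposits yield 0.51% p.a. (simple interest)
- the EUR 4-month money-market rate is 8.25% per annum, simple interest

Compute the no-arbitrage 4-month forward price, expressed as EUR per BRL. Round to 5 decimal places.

T = 4/12 years.
EUR accumulates by 1 + 0.0825×4/12 = 1.027500.
Growth of 1 BRL over T: 1 + 0.0051×4/12 = 1.001700.
So F = 0.16021 × 1.027500 / 1.001700 = 0.1643364 (EUR/BRL).

0.16434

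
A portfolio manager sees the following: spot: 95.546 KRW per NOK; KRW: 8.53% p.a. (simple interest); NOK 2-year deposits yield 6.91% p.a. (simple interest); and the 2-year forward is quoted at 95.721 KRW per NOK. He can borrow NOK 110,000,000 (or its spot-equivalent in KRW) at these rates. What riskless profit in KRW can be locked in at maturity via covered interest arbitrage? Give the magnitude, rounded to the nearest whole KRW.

T = 2 years.
Keep in NOK, deliver into the forward: 110,000,000·1.138200·95.721 = KRW 11,984,460,642.00.
Swap to KRW now, deposit: 110,000,000·95.546·1.170600 = KRW 12,303,076,236.00.
The quoted forward undervalues NOK, so borrow NOK, convert to KRW at spot, deposit the KRW at 8.53%, and buy NOK forward at 95.721 to cover the loan.
Profit = 12,303,076,236.00 − 11,984,460,642.00 = KRW 318,615,594.

KRW 318,615,594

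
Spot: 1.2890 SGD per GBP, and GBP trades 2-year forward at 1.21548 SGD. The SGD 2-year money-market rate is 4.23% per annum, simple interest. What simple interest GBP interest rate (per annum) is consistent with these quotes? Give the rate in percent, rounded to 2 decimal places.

7.51%

T = 2 years.
F/S = 1.21548/1.289 = 0.9429635 = (growth of SGD) / (growth of GBP).
The SGD side grows by 1 + 0.0423×2 = 1.084600.
Hence g_GBP = 1.1502036.
(1.1502036 − 1)/T = 0.075102, i.e. 7.51%.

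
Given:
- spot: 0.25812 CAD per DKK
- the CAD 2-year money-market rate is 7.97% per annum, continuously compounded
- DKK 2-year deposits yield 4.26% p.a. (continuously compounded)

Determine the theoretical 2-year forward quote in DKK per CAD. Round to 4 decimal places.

3.5971

T = 2 years.
CAD growth factor: e^(0.0797×2) = 1.172807.
Growth of 1 DKK over T: e^(0.0426×2) = 1.0889348.
So F = 0.25812 × 1.172807 / 1.0889348 = 0.2780010 (CAD/DKK).
Quoted the other way: 1/0.2780010 = 3.5971 DKK per CAD.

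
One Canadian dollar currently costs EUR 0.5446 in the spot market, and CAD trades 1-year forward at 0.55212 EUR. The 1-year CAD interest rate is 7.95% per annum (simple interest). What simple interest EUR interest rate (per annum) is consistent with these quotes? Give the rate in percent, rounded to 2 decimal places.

T = 1 year.
CIP gives F = S · g_EUR/g_CAD, so g_EUR/g_CAD = 0.55212/0.5446 = 1.0138083.
CAD growth factor: 1 + 0.0795×1 = 1.079500.
Hence g_EUR = 1.0944061.
r = (1.0944061 − 1)/1 = 0.094406 → 9.44%.

9.44%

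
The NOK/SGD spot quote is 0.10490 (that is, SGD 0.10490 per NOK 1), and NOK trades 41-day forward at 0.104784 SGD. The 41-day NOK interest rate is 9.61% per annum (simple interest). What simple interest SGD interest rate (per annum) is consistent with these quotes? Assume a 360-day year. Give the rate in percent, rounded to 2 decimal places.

T = 41/360 years.
F/S = 0.104784/0.1049 = 0.9988942 = (growth of SGD) / (growth of NOK).
NOK growth factor: 1 + 0.0961×41/360 = 1.0109447.
Hence g_SGD = 1.0098268.
r = (1.0098268 − 1)/(41/360) = 0.086284 → 8.63%.

8.63%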